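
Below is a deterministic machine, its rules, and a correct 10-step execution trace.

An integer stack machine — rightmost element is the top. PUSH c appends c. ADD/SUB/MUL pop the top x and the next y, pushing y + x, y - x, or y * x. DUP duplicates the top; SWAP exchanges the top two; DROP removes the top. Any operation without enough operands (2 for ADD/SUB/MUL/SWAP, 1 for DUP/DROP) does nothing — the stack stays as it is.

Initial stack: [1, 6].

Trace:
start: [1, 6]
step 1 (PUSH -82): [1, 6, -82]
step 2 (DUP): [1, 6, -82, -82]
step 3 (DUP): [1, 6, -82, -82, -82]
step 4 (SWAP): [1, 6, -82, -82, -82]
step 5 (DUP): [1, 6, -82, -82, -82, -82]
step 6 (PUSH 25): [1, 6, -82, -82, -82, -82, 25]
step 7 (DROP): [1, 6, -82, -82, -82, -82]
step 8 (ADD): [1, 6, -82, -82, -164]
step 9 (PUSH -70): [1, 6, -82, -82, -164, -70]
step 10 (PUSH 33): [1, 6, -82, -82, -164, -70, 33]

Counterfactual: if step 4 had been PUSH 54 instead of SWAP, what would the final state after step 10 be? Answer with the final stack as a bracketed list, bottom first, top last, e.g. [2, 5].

[1, 6, -82, -82, -82, 108, -70, 33]

(re-executing from step 4 with the substitution; state before step 4: [1, 6, -82, -82, -82])
step 4 (PUSH 54): [1, 6, -82, -82, -82, 54]
step 5 (DUP): [1, 6, -82, -82, -82, 54, 54]
step 6 (PUSH 25): [1, 6, -82, -82, -82, 54, 54, 25]
step 7 (DROP): [1, 6, -82, -82, -82, 54, 54]
step 8 (ADD): [1, 6, -82, -82, -82, 108]
step 9 (PUSH -70): [1, 6, -82, -82, -82, 108, -70]
step 10 (PUSH 33): [1, 6, -82, -82, -82, 108, -70, 33]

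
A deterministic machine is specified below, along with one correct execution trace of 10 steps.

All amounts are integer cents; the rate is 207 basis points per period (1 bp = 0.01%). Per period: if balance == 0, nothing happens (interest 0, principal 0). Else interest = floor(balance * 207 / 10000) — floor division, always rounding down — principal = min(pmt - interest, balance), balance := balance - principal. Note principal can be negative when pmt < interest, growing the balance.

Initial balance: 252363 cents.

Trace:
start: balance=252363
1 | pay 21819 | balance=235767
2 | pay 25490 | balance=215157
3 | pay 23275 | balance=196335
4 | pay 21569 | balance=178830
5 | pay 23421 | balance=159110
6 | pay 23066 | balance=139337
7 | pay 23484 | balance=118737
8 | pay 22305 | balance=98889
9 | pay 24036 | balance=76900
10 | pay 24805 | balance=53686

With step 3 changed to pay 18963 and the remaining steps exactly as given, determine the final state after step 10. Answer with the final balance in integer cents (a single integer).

(re-executing from step 3 with the substitution; state before step 3: balance=215157)
3 | pay 18963 | balance=200647
4 | pay 21569 | balance=183231
5 | pay 23421 | balance=163602
6 | pay 23066 | balance=143922
7 | pay 23484 | balance=123417
8 | pay 22305 | balance=103666
9 | pay 24036 | balance=81775
10 | pay 24805 | balance=58662

58662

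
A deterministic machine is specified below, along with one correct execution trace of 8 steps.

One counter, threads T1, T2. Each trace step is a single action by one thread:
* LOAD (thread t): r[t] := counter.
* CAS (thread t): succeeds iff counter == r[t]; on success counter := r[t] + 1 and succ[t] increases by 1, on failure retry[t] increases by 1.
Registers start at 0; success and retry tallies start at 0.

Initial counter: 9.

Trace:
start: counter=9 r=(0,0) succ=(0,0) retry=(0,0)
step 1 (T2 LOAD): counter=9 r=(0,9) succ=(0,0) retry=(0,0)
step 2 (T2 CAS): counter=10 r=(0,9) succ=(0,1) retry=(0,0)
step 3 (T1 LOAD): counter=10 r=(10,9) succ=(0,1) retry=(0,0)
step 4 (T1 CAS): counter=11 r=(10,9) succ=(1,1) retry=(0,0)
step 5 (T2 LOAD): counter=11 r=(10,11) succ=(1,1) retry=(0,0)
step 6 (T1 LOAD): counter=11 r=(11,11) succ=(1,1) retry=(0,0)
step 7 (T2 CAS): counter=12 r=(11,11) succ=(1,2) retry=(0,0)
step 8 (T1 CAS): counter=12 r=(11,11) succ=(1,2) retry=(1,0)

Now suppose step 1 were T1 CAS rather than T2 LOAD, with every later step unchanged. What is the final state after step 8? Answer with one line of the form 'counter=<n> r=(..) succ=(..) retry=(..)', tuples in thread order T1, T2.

(re-executing from step 1 with the substitution; state before step 1: counter=9 r=(0,0) succ=(0,0) retry=(0,0))
step 1 (T1 CAS): counter=9 r=(0,0) succ=(0,0) retry=(1,0)
step 2 (T2 CAS): counter=9 r=(0,0) succ=(0,0) retry=(1,1)
step 3 (T1 LOAD): counter=9 r=(9,0) succ=(0,0) retry=(1,1)
step 4 (T1 CAS): counter=10 r=(9,0) succ=(1,0) retry=(1,1)
step 5 (T2 LOAD): counter=10 r=(9,10) succ=(1,0) retry=(1,1)
step 6 (T1 LOAD): counter=10 r=(10,10) succ=(1,0) retry=(1,1)
step 7 (T2 CAS): counter=11 r=(10,10) succ=(1,1) retry=(1,1)
step 8 (T1 CAS): counter=11 r=(10,10) succ=(1,1) retry=(2,1)

counter=11 r=(10,10) succ=(1,1) retry=(2,1)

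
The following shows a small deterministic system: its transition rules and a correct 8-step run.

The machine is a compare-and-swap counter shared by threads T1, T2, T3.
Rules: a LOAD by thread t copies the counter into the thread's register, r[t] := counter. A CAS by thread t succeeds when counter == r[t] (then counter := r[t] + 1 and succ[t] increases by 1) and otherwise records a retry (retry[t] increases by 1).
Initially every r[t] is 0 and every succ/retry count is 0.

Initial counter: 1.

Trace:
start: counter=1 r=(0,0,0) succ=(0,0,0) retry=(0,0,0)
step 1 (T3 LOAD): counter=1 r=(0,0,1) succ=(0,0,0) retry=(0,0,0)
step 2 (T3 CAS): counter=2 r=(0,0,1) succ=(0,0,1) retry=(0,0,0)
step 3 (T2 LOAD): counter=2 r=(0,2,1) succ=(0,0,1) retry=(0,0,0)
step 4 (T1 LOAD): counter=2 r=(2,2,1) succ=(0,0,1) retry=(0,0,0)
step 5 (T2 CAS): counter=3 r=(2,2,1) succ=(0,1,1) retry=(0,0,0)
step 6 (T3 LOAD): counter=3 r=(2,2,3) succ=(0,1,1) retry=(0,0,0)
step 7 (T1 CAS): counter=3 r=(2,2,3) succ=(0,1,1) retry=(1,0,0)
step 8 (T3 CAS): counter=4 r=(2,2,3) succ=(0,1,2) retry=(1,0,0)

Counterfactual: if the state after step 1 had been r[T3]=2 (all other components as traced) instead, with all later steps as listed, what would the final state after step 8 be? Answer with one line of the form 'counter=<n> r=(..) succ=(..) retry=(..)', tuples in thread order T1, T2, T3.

counter=3 r=(1,1,2) succ=(0,1,1) retry=(1,0,1)

state after step 1 := counter=1 r=(0,0,2) succ=(0,0,0) retry=(0,0,0)
step 2 (T3 CAS): counter=1 r=(0,0,2) succ=(0,0,0) retry=(0,0,1)
step 3 (T2 LOAD): counter=1 r=(0,1,2) succ=(0,0,0) retry=(0,0,1)
step 4 (T1 LOAD): counter=1 r=(1,1,2) succ=(0,0,0) retry=(0,0,1)
step 5 (T2 CAS): counter=2 r=(1,1,2) succ=(0,1,0) retry=(0,0,1)
step 6 (T3 LOAD): counter=2 r=(1,1,2) succ=(0,1,0) retry=(0,0,1)
step 7 (T1 CAS): counter=2 r=(1,1,2) succ=(0,1,0) retry=(1,0,1)
step 8 (T3 CAS): counter=3 r=(1,1,2) succ=(0,1,1) retry=(1,0,1)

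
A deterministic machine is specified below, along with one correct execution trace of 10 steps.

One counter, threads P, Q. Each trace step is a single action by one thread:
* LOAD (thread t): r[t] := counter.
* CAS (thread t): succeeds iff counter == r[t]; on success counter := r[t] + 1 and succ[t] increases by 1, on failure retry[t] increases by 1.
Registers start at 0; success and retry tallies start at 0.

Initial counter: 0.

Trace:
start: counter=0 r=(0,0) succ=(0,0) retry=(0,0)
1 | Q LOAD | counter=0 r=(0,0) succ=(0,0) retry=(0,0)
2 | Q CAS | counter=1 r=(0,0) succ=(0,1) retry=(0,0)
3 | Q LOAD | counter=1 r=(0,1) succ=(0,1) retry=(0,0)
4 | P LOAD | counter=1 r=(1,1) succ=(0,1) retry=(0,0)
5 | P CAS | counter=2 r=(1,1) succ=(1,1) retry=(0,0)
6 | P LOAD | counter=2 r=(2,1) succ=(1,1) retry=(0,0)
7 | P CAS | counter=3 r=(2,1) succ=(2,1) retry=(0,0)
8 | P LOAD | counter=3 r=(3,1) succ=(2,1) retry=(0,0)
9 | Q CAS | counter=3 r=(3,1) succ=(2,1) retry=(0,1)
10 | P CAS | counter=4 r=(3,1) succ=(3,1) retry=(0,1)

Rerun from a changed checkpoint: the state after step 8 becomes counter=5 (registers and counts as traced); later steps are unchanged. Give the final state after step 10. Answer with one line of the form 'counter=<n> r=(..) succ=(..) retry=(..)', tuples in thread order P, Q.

counter=5 r=(3,1) succ=(2,1) retry=(1,1)

state after step 8 := counter=5 r=(3,1) succ=(2,1) retry=(0,0)
9 | Q CAS | counter=5 r=(3,1) succ=(2,1) retry=(0,1)
10 | P CAS | counter=5 r=(3,1) succ=(2,1) retry=(1,1)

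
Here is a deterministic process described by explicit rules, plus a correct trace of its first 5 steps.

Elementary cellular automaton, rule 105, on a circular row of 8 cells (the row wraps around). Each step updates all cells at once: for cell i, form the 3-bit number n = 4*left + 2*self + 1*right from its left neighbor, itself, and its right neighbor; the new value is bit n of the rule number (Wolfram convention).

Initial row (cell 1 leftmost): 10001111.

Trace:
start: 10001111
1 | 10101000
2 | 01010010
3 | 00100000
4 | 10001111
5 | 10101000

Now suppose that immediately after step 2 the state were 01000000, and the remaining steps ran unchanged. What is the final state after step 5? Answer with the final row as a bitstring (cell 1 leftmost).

10100100

state after step 2 := 01000000
3 | 00011111
4 | 01010001
5 | 10100100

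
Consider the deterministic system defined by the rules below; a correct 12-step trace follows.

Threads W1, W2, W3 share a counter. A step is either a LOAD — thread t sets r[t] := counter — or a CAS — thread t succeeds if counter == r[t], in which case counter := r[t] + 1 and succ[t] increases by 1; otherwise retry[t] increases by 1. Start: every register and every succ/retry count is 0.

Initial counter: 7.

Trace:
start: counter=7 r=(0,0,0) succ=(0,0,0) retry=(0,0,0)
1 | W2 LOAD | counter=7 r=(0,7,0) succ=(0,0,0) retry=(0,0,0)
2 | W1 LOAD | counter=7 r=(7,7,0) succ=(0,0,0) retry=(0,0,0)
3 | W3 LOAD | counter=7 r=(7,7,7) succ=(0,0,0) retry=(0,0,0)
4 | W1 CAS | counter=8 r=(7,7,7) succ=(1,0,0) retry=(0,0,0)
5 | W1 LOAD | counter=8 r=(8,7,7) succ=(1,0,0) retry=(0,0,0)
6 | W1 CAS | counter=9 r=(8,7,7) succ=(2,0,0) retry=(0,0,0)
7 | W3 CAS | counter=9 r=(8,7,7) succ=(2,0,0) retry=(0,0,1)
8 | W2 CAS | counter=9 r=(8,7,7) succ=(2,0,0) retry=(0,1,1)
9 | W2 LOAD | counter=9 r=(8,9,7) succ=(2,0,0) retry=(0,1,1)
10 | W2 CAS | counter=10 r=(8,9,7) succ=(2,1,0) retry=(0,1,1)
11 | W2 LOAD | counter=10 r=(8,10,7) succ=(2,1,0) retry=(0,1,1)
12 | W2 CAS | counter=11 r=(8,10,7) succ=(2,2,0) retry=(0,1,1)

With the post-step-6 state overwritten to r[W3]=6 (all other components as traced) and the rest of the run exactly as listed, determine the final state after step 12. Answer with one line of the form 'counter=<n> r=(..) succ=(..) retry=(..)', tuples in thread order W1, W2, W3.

state after step 6 := counter=9 r=(8,7,6) succ=(2,0,0) retry=(0,0,0)
7 | W3 CAS | counter=9 r=(8,7,6) succ=(2,0,0) retry=(0,0,1)
8 | W2 CAS | counter=9 r=(8,7,6) succ=(2,0,0) retry=(0,1,1)
9 | W2 LOAD | counter=9 r=(8,9,6) succ=(2,0,0) retry=(0,1,1)
10 | W2 CAS | counter=10 r=(8,9,6) succ=(2,1,0) retry=(0,1,1)
11 | W2 LOAD | counter=10 r=(8,10,6) succ=(2,1,0) retry=(0,1,1)
12 | W2 CAS | counter=11 r=(8,10,6) succ=(2,2,0) retry=(0,1,1)

counter=11 r=(8,10,6) succ=(2,2,0) retry=(0,1,1)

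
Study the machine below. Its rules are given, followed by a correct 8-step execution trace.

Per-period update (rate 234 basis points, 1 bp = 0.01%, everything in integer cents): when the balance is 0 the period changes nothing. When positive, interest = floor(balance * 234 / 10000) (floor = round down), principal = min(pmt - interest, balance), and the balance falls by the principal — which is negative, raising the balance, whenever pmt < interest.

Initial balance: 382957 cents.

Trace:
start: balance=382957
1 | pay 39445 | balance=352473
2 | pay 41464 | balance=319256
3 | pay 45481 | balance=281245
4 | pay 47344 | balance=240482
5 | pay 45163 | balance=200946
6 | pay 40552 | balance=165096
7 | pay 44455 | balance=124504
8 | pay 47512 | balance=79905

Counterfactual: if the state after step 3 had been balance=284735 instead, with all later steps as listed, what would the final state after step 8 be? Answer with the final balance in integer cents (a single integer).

state after step 3 := balance=284735
4 | pay 47344 | balance=244053
5 | pay 45163 | balance=204600
6 | pay 40552 | balance=168835
7 | pay 44455 | balance=128330
8 | pay 47512 | balance=83820

83820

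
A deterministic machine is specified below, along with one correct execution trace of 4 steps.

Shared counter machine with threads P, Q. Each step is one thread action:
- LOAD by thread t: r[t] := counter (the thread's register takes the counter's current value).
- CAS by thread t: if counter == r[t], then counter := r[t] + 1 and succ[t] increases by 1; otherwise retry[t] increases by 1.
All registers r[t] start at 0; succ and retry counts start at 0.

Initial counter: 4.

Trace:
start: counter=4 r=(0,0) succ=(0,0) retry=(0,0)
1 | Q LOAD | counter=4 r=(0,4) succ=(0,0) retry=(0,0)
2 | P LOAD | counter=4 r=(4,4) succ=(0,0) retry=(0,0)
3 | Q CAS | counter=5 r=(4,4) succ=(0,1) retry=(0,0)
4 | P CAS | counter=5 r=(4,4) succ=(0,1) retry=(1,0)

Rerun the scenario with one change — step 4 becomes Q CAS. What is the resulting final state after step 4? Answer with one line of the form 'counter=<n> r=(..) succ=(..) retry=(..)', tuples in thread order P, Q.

(re-executing from step 4 with the substitution; state before step 4: counter=5 r=(4,4) succ=(0,1) retry=(0,0))
4 | Q CAS | counter=5 r=(4,4) succ=(0,1) retry=(0,1)

counter=5 r=(4,4) succ=(0,1) retry=(0,1)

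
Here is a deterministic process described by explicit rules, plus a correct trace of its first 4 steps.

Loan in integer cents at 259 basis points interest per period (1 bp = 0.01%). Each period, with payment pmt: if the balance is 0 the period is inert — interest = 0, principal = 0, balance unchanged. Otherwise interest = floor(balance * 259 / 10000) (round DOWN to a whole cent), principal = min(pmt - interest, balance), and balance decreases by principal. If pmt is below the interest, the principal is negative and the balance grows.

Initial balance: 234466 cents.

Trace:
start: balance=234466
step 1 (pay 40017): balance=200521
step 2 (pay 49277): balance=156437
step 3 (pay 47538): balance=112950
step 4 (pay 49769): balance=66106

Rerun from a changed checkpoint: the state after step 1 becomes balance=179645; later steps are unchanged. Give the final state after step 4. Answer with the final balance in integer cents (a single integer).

state after step 1 := balance=179645
step 2 (pay 49277): balance=135020
step 3 (pay 47538): balance=90979
step 4 (pay 49769): balance=43566

43566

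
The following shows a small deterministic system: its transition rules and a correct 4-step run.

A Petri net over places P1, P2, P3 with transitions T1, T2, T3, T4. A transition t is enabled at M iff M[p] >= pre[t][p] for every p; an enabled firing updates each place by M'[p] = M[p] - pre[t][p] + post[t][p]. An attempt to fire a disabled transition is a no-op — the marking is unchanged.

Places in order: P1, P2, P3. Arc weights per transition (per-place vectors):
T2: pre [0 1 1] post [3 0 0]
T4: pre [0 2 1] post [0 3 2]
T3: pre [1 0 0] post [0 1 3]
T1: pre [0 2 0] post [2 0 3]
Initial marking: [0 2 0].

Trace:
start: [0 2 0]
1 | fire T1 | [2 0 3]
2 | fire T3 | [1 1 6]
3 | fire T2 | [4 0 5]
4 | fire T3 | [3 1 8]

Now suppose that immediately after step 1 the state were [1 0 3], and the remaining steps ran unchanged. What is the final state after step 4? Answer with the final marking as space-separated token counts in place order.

state after step 1 := [1 0 3]
2 | fire T3 | [0 1 6]
3 | fire T2 | [3 0 5]
4 | fire T3 | [2 1 8]

2 1 8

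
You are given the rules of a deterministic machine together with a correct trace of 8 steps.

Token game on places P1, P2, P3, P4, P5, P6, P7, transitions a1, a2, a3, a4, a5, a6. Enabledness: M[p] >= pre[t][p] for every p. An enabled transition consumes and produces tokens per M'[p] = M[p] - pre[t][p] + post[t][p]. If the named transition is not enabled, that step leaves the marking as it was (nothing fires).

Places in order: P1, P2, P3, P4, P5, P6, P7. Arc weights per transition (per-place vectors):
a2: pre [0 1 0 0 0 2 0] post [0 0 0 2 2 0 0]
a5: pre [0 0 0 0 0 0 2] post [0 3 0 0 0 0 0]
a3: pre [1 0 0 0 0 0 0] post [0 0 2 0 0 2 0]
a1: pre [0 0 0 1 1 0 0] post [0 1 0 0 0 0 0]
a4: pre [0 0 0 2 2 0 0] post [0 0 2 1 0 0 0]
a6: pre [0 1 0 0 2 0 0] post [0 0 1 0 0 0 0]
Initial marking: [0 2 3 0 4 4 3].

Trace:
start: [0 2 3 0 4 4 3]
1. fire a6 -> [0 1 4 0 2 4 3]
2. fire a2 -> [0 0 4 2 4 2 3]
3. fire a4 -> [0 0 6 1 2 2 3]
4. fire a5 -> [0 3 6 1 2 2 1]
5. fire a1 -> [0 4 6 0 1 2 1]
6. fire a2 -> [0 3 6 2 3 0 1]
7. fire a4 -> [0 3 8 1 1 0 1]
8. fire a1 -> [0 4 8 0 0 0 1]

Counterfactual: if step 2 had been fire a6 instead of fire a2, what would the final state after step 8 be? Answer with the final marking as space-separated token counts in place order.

(re-executing from step 2 with the substitution; state before step 2: [0 1 4 0 2 4 3])
2. fire a6 -> [0 0 5 0 0 4 3]
3. fire a4 -> [0 0 5 0 0 4 3]
4. fire a5 -> [0 3 5 0 0 4 1]
5. fire a1 -> [0 3 5 0 0 4 1]
6. fire a2 -> [0 2 5 2 2 2 1]
7. fire a4 -> [0 2 7 1 0 2 1]
8. fire a1 -> [0 2 7 1 0 2 1]

0 2 7 1 0 2 1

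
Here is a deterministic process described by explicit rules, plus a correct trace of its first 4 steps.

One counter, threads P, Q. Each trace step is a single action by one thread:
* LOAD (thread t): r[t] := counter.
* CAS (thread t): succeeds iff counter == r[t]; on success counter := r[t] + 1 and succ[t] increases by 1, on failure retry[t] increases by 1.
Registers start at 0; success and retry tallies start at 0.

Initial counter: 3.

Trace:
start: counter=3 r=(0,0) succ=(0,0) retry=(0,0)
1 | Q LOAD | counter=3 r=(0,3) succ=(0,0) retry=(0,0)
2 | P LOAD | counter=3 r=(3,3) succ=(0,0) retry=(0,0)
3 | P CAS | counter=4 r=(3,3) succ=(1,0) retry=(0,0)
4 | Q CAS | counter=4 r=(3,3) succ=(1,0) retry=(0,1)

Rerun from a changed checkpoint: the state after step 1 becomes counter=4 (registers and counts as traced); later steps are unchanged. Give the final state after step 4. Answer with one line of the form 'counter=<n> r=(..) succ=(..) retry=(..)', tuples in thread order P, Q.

state after step 1 := counter=4 r=(0,3) succ=(0,0) retry=(0,0)
2 | P LOAD | counter=4 r=(4,3) succ=(0,0) retry=(0,0)
3 | P CAS | counter=5 r=(4,3) succ=(1,0) retry=(0,0)
4 | Q CAS | counter=5 r=(4,3) succ=(1,0) retry=(0,1)

counter=5 r=(4,3) succ=(1,0) retry=(0,1)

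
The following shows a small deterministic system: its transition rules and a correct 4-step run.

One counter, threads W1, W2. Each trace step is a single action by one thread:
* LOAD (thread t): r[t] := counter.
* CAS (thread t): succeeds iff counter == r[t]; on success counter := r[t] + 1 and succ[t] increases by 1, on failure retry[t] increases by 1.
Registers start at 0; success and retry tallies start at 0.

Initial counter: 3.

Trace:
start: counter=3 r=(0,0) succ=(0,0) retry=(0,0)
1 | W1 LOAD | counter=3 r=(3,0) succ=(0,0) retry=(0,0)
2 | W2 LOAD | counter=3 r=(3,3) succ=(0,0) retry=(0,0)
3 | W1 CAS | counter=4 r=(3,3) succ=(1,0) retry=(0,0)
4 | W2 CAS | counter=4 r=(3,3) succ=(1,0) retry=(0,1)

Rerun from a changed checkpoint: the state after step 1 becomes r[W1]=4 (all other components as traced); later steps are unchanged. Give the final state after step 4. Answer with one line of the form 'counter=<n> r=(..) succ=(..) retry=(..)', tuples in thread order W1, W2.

state after step 1 := counter=3 r=(4,0) succ=(0,0) retry=(0,0)
2 | W2 LOAD | counter=3 r=(4,3) succ=(0,0) retry=(0,0)
3 | W1 CAS | counter=3 r=(4,3) succ=(0,0) retry=(1,0)
4 | W2 CAS | counter=4 r=(4,3) succ=(0,1) retry=(1,0)

counter=4 r=(4,3) succ=(0,1) retry=(1,0)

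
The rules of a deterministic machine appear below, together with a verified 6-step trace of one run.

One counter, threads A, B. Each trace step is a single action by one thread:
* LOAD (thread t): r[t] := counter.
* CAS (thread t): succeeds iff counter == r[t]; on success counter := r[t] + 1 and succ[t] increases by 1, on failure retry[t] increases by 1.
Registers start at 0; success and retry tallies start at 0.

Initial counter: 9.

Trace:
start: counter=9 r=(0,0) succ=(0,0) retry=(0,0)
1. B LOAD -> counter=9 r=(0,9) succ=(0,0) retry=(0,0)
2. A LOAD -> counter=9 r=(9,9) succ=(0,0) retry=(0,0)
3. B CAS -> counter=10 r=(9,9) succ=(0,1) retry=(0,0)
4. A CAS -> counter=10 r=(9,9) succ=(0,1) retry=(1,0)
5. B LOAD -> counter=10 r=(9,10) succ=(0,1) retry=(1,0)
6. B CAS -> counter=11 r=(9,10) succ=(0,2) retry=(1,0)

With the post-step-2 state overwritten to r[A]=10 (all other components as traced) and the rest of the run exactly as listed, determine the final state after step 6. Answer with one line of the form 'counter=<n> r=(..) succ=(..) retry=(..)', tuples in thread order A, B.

state after step 2 := counter=9 r=(10,9) succ=(0,0) retry=(0,0)
3. B CAS -> counter=10 r=(10,9) succ=(0,1) retry=(0,0)
4. A CAS -> counter=11 r=(10,9) succ=(1,1) retry=(0,0)
5. B LOAD -> counter=11 r=(10,11) succ=(1,1) retry=(0,0)
6. B CAS -> counter=12 r=(10,11) succ=(1,2) retry=(0,0)

counter=12 r=(10,11) succ=(1,2) retry=(0,0)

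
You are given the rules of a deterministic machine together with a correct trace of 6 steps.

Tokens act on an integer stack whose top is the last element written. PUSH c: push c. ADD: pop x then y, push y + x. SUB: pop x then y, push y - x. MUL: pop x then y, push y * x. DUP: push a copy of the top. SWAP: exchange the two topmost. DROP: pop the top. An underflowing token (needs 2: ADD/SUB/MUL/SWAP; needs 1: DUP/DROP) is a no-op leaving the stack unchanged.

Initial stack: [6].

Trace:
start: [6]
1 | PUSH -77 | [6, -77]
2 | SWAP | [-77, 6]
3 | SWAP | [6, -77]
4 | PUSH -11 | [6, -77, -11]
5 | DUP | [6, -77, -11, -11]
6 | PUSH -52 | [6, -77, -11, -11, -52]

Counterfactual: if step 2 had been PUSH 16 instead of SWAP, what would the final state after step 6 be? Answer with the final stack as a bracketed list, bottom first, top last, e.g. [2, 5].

(re-executing from step 2 with the substitution; state before step 2: [6, -77])
2 | PUSH 16 | [6, -77, 16]
3 | SWAP | [6, 16, -77]
4 | PUSH -11 | [6, 16, -77, -11]
5 | DUP | [6, 16, -77, -11, -11]
6 | PUSH -52 | [6, 16, -77, -11, -11, -52]

[6, 16, -77, -11, -11, -52]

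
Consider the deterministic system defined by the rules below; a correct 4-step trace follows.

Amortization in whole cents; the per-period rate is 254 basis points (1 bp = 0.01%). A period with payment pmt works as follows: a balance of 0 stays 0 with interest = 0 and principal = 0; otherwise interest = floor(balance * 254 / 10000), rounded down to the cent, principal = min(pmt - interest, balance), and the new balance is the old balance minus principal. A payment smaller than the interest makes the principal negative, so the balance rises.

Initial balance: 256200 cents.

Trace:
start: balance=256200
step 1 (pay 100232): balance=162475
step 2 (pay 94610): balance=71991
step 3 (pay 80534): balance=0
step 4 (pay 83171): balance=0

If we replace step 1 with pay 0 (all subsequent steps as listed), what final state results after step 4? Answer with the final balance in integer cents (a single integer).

18009

(re-executing from step 1 with the substitution; state before step 1: balance=256200)
step 1 (pay 0): balance=262707
step 2 (pay 94610): balance=174769
step 3 (pay 80534): balance=98674
step 4 (pay 83171): balance=18009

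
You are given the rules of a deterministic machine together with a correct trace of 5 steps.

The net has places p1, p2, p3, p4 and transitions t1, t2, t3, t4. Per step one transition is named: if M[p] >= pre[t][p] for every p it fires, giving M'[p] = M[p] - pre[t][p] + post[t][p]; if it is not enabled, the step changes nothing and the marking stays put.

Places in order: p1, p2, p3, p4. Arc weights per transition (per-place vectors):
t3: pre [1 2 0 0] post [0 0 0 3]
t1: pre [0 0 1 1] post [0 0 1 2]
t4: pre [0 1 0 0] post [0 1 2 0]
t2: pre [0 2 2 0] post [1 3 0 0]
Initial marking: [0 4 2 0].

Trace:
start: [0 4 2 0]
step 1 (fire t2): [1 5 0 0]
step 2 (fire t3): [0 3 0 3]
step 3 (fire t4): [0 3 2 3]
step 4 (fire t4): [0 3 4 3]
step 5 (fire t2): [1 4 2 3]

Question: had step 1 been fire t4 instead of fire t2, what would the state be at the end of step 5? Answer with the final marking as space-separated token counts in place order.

(re-executing from step 1 with the substitution; state before step 1: [0 4 2 0])
step 1 (fire t4): [0 4 4 0]
step 2 (fire t3): [0 4 4 0]
step 3 (fire t4): [0 4 6 0]
step 4 (fire t4): [0 4 8 0]
step 5 (fire t2): [1 5 6 0]

1 5 6 0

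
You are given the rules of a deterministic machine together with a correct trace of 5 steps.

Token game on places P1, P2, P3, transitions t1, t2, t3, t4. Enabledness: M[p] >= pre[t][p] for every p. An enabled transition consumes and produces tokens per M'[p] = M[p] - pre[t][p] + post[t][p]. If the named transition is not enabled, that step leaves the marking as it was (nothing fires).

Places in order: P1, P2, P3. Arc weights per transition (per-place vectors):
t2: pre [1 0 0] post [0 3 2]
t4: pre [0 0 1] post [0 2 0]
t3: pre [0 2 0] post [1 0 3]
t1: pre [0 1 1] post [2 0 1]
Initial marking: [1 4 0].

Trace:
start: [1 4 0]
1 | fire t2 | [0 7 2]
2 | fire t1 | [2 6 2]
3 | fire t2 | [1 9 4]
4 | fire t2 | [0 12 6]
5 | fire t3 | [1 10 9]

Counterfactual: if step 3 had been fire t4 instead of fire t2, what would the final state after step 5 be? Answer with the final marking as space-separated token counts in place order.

2 9 6

(re-executing from step 3 with the substitution; state before step 3: [2 6 2])
3 | fire t4 | [2 8 1]
4 | fire t2 | [1 11 3]
5 | fire t3 | [2 9 6]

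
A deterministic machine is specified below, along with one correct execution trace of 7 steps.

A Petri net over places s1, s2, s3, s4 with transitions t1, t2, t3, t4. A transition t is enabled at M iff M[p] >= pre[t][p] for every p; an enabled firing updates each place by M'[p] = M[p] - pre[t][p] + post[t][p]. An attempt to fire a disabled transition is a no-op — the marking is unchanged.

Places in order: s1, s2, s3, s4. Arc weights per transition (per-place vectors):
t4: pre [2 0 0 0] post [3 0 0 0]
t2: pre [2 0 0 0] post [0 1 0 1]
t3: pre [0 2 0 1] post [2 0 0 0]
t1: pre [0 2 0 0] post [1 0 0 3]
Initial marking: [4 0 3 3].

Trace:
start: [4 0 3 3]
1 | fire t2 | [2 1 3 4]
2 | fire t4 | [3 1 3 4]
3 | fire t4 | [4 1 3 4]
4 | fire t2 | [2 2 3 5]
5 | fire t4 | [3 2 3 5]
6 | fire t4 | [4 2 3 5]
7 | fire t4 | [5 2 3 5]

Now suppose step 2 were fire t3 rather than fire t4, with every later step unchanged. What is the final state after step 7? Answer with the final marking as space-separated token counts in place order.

1 2 3 5

(re-executing from step 2 with the substitution; state before step 2: [2 1 3 4])
2 | fire t3 | [2 1 3 4]
3 | fire t4 | [3 1 3 4]
4 | fire t2 | [1 2 3 5]
5 | fire t4 | [1 2 3 5]
6 | fire t4 | [1 2 3 5]
7 | fire t4 | [1 2 3 5]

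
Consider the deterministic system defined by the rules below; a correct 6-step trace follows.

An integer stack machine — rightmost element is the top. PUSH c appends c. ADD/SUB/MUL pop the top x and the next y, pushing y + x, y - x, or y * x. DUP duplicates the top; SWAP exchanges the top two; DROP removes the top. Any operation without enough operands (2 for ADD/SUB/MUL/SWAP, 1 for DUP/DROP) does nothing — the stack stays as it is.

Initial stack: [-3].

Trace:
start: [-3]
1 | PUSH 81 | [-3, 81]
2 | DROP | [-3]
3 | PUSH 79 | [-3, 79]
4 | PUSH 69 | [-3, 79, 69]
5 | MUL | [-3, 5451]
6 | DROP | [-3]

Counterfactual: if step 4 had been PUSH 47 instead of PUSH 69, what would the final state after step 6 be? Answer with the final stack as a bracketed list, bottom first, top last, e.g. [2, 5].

(re-executing from step 4 with the substitution; state before step 4: [-3, 79])
4 | PUSH 47 | [-3, 79, 47]
5 | MUL | [-3, 3713]
6 | DROP | [-3]

[-3]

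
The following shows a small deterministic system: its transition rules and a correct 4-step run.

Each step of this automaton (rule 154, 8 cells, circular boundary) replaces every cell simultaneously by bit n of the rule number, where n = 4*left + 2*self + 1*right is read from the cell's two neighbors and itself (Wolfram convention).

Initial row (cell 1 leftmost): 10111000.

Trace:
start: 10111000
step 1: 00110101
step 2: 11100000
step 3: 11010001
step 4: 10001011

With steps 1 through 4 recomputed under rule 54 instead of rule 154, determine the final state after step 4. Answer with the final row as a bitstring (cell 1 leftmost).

(re-executing steps 1..4 under rule 54; state before step 1: 10111000)
step 1: 11000101
step 2: 00101110
step 3: 01110001
step 4: 10001011

10001011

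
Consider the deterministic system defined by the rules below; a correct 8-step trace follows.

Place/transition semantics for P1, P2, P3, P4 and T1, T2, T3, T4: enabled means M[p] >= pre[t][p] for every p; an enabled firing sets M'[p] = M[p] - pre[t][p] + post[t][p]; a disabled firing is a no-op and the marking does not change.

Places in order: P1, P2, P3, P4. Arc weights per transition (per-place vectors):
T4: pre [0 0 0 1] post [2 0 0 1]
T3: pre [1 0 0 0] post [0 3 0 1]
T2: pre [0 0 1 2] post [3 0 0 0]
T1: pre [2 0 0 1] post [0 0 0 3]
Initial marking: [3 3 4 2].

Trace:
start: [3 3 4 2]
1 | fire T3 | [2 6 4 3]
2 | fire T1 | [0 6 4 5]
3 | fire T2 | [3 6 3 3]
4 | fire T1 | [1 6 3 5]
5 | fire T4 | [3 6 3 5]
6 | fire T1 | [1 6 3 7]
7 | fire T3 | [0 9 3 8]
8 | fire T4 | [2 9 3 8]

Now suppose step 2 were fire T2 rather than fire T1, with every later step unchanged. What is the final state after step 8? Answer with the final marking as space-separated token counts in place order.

4 9 3 6

(re-executing from step 2 with the substitution; state before step 2: [2 6 4 3])
2 | fire T2 | [5 6 3 1]
3 | fire T2 | [5 6 3 1]
4 | fire T1 | [3 6 3 3]
5 | fire T4 | [5 6 3 3]
6 | fire T1 | [3 6 3 5]
7 | fire T3 | [2 9 3 6]
8 | fire T4 | [4 9 3 6]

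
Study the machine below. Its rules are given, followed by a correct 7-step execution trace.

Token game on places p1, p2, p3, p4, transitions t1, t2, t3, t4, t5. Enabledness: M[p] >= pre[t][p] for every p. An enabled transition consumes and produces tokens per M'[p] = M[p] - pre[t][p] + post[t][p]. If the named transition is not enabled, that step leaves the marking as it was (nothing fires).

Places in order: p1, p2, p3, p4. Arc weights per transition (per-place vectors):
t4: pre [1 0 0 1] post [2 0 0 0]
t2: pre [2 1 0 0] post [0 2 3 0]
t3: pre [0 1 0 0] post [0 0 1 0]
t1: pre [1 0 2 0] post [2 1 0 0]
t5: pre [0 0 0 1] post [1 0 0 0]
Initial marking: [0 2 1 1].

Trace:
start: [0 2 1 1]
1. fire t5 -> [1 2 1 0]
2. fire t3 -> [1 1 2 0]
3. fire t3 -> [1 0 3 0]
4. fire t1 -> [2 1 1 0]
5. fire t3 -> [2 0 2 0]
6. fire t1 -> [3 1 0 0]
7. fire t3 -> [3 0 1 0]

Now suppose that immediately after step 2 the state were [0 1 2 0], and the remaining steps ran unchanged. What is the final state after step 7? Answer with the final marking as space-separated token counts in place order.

state after step 2 := [0 1 2 0]
3. fire t3 -> [0 0 3 0]
4. fire t1 -> [0 0 3 0]
5. fire t3 -> [0 0 3 0]
6. fire t1 -> [0 0 3 0]
7. fire t3 -> [0 0 3 0]

0 0 3 0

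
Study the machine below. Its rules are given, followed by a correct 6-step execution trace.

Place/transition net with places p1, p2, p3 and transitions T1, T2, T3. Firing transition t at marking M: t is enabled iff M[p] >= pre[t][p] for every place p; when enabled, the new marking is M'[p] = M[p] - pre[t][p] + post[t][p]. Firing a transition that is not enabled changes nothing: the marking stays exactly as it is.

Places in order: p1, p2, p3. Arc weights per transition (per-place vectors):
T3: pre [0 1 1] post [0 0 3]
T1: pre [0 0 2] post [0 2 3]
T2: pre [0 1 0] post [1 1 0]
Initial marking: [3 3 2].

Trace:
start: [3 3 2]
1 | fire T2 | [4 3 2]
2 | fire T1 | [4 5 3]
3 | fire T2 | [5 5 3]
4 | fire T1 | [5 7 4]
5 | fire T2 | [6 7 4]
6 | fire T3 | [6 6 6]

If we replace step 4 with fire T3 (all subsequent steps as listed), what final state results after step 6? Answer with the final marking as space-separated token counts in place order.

(re-executing from step 4 with the substitution; state before step 4: [5 5 3])
4 | fire T3 | [5 4 5]
5 | fire T2 | [6 4 5]
6 | fire T3 | [6 3 7]

6 3 7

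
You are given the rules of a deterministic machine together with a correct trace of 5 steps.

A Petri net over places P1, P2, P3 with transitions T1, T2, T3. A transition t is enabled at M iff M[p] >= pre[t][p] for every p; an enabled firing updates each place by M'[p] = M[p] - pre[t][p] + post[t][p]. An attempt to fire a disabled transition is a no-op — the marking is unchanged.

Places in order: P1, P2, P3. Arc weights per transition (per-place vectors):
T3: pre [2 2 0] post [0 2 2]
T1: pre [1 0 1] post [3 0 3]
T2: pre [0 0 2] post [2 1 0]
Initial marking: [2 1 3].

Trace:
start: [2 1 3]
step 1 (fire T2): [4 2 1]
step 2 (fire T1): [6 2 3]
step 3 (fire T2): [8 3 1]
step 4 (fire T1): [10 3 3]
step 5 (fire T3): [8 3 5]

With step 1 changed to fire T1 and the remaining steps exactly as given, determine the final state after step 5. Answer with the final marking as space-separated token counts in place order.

8 2 9

(re-executing from step 1 with the substitution; state before step 1: [2 1 3])
step 1 (fire T1): [4 1 5]
step 2 (fire T1): [6 1 7]
step 3 (fire T2): [8 2 5]
step 4 (fire T1): [10 2 7]
step 5 (fire T3): [8 2 9]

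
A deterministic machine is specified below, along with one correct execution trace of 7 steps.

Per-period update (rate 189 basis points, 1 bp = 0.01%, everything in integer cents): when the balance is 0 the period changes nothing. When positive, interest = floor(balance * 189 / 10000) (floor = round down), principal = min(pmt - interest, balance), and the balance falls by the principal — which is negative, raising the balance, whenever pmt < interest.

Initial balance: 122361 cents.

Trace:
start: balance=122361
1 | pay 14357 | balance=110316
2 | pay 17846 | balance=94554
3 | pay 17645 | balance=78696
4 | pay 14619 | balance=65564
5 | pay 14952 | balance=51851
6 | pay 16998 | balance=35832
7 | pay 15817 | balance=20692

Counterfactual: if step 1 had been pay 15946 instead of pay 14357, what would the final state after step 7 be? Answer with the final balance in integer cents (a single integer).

18914

(re-executing from step 1 with the substitution; state before step 1: balance=122361)
1 | pay 15946 | balance=108727
2 | pay 17846 | balance=92935
3 | pay 17645 | balance=77046
4 | pay 14619 | balance=63883
5 | pay 14952 | balance=50138
6 | pay 16998 | balance=34087
7 | pay 15817 | balance=18914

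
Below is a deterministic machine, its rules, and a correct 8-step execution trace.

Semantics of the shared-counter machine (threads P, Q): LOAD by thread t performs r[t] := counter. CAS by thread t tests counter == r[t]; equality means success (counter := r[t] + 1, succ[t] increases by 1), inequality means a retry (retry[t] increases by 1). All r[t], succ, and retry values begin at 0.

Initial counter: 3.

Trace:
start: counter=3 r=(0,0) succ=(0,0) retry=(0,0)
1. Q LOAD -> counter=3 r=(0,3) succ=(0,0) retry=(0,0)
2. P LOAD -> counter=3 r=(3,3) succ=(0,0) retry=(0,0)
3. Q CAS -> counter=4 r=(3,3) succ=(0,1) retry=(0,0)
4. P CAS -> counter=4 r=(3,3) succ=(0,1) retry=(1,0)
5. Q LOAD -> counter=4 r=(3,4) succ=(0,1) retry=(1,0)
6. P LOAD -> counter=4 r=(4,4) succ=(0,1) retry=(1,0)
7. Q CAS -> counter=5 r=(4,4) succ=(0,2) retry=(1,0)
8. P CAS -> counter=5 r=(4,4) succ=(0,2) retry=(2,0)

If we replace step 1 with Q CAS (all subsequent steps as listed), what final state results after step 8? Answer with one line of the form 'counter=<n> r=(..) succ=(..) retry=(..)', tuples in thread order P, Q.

counter=5 r=(4,4) succ=(1,1) retry=(1,2)

(re-executing from step 1 with the substitution; state before step 1: counter=3 r=(0,0) succ=(0,0) retry=(0,0))
1. Q CAS -> counter=3 r=(0,0) succ=(0,0) retry=(0,1)
2. P LOAD -> counter=3 r=(3,0) succ=(0,0) retry=(0,1)
3. Q CAS -> counter=3 r=(3,0) succ=(0,0) retry=(0,2)
4. P CAS -> counter=4 r=(3,0) succ=(1,0) retry=(0,2)
5. Q LOAD -> counter=4 r=(3,4) succ=(1,0) retry=(0,2)
6. P LOAD -> counter=4 r=(4,4) succ=(1,0) retry=(0,2)
7. Q CAS -> counter=5 r=(4,4) succ=(1,1) retry=(0,2)
8. P CAS -> counter=5 r=(4,4) succ=(1,1) retry=(1,2)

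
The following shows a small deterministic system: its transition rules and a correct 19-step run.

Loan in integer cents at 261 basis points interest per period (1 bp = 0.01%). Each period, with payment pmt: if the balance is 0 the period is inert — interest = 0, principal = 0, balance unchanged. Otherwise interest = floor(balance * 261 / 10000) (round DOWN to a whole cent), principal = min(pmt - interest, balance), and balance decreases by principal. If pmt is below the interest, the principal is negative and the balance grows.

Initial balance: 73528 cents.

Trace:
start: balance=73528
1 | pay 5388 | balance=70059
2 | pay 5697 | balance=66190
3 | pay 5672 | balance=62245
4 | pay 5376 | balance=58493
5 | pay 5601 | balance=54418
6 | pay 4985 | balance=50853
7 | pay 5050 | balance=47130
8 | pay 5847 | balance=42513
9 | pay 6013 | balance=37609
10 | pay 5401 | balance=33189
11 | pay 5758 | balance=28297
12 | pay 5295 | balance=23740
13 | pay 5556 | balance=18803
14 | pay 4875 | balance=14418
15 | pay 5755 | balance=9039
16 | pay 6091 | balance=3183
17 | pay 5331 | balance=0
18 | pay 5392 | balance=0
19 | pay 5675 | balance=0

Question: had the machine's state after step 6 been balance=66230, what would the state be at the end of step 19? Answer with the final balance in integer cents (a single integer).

8113

state after step 6 := balance=66230
7 | pay 5050 | balance=62908
8 | pay 5847 | balance=58702
9 | pay 6013 | balance=54221
10 | pay 5401 | balance=50235
11 | pay 5758 | balance=45788
12 | pay 5295 | balance=41688
13 | pay 5556 | balance=37220
14 | pay 4875 | balance=33316
15 | pay 5755 | balance=28430
16 | pay 6091 | balance=23081
17 | pay 5331 | balance=18352
18 | pay 5392 | balance=13438
19 | pay 5675 | balance=8113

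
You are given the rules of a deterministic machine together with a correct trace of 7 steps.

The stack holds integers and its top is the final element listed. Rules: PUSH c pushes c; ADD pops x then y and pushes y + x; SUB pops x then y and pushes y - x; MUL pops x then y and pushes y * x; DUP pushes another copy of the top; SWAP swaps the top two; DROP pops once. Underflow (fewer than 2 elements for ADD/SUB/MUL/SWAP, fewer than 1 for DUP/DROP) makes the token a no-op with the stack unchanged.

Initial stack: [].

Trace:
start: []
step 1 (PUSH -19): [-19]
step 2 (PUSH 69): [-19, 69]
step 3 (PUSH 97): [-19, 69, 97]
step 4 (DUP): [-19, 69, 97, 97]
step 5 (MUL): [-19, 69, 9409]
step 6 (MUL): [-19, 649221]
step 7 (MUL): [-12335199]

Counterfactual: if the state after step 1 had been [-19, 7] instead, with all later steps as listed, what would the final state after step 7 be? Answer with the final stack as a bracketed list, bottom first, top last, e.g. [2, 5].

state after step 1 := [-19, 7]
step 2 (PUSH 69): [-19, 7, 69]
step 3 (PUSH 97): [-19, 7, 69, 97]
step 4 (DUP): [-19, 7, 69, 97, 97]
step 5 (MUL): [-19, 7, 69, 9409]
step 6 (MUL): [-19, 7, 649221]
step 7 (MUL): [-19, 4544547]

[-19, 4544547]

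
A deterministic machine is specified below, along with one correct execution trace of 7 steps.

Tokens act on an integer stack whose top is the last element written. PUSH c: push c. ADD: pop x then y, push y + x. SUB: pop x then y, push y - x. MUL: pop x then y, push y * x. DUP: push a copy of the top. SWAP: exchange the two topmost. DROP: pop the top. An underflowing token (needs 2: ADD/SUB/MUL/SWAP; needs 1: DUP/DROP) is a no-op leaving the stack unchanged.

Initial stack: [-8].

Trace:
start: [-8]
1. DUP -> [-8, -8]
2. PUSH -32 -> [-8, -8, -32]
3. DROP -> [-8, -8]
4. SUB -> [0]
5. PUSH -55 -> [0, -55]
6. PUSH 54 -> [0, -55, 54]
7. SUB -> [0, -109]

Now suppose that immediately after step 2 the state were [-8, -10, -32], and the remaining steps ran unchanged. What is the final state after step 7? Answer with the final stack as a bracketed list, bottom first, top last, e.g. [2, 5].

state after step 2 := [-8, -10, -32]
3. DROP -> [-8, -10]
4. SUB -> [2]
5. PUSH -55 -> [2, -55]
6. PUSH 54 -> [2, -55, 54]
7. SUB -> [2, -109]

[2, -109]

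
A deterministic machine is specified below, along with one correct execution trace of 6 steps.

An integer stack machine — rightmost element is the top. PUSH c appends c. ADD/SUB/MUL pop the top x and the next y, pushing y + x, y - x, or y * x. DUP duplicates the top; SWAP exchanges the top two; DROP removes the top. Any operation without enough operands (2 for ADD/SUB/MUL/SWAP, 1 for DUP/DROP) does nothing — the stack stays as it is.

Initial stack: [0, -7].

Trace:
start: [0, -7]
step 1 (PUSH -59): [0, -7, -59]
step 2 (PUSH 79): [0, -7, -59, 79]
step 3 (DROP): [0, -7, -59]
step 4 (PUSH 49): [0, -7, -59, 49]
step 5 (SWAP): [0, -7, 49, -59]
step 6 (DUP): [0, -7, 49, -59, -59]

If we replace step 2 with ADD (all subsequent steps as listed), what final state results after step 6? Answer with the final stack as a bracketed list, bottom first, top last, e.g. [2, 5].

[49, 0, 0]

(re-executing from step 2 with the substitution; state before step 2: [0, -7, -59])
step 2 (ADD): [0, -66]
step 3 (DROP): [0]
step 4 (PUSH 49): [0, 49]
step 5 (SWAP): [49, 0]
step 6 (DUP): [49, 0, 0]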